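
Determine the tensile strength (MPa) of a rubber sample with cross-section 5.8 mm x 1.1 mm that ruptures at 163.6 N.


Area = width * thickness = 5.8 * 1.1 = 6.38 mm^2
TS = force / area = 163.6 / 6.38 = 25.64 MPa

25.64 MPa


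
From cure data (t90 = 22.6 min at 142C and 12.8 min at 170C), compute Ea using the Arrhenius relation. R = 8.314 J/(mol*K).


T1 = 415.15 K, T2 = 443.15 K
1/T1 - 1/T2 = 1.5220e-04
ln(t1/t2) = ln(22.6/12.8) = 0.5685
Ea = 8.314 * 0.5685 / 1.5220e-04 = 31055.7392 J/mol
Ea = 31.06 kJ/mol

31.06 kJ/mol


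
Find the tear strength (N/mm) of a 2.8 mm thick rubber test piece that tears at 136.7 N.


Tear strength = force / thickness
= 136.7 / 2.8
= 48.82 N/mm

48.82 N/mm


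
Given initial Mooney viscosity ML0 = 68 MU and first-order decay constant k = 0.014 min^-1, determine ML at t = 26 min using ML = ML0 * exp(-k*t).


ML = ML0 * exp(-k * t)
ML = 68 * exp(-0.014 * 26)
ML = 68 * 0.6949
ML = 47.25 MU

47.25 MU


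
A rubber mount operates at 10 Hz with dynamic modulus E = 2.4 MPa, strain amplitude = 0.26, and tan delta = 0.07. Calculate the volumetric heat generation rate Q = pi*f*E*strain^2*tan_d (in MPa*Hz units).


Q = pi * f * E * strain^2 * tan_d
= pi * 10 * 2.4 * 0.26^2 * 0.07
= pi * 10 * 2.4 * 0.0676 * 0.07
= 0.3568

Q = 0.3568


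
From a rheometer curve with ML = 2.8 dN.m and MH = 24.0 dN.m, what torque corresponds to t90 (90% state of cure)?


M90 = ML + 0.9 * (MH - ML)
M90 = 2.8 + 0.9 * (24.0 - 2.8)
M90 = 2.8 + 0.9 * 21.2
M90 = 21.88 dN.m

21.88 dN.m


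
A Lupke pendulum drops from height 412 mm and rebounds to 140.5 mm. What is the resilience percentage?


Resilience = h_rebound / h_drop * 100
= 140.5 / 412 * 100
= 34.1%

34.1%


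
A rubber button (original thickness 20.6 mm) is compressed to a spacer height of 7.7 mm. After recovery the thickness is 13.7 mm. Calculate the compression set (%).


CS = (t0 - recovered) / (t0 - ts) * 100
= (20.6 - 13.7) / (20.6 - 7.7) * 100
= 6.9 / 12.9 * 100
= 53.5%

53.5%


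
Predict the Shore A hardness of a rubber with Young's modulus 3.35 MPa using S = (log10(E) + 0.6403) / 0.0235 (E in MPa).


log10(E) = 0.0235*S - 0.6403  =>  S = (log10(E) + 0.6403) / 0.0235
log10(3.35) = 0.525045
S = (0.525045 + 0.6403) / 0.0235 = 1.165345 / 0.0235
S = 49.6

Shore A = 49.6


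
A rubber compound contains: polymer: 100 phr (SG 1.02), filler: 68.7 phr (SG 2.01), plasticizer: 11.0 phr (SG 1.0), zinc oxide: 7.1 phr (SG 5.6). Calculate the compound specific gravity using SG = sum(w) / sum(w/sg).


Sum of weights = 186.8
Volume contributions:
  polymer: 100/1.02 = 98.0392
  filler: 68.7/2.01 = 34.1791
  plasticizer: 11.0/1.0 = 11.0000
  zinc oxide: 7.1/5.6 = 1.2679
Sum of volumes = 144.4862
SG = 186.8 / 144.4862 = 1.293

SG = 1.293


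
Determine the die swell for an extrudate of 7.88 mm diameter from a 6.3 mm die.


Die swell ratio = D_extrudate / D_die
= 7.88 / 6.3
= 1.251

Die swell = 1.251


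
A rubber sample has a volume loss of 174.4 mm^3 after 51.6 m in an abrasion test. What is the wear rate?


Rate = volume_loss / distance
= 174.4 / 51.6
= 3.38 mm^3/m

3.38 mm^3/m


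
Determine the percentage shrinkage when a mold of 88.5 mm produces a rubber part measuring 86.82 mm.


Shrinkage = (mold - part) / mold * 100
= (88.5 - 86.82) / 88.5 * 100
= 1.68 / 88.5 * 100
= 1.9%

1.9%


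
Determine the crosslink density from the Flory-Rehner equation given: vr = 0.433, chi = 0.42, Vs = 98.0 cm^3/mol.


ln(1 - vr) = ln(1 - 0.433) = -0.5674
Numerator = -((-0.5674) + 0.433 + 0.42 * 0.433^2) = 0.0557
Denominator = 98.0 * (0.433^(1/3) - 0.433/2) = 52.9235
nu = 0.0557 / 52.9235 = 0.0011 mol/cm^3

0.0011 mol/cm^3


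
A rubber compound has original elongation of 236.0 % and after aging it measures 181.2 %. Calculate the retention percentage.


Retention = aged / original * 100
= 181.2 / 236.0 * 100
= 76.8%

76.8%


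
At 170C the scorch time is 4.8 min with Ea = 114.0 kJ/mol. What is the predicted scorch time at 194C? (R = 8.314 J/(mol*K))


Convert temperatures: T1 = 170 + 273.15 = 443.15 K, T2 = 194 + 273.15 = 467.15 K
ts2_new = 4.8 * exp(114000 / 8.314 * (1/467.15 - 1/443.15))
1/T2 - 1/T1 = -1.1593e-04
ts2_new = 0.98 min

0.98 min


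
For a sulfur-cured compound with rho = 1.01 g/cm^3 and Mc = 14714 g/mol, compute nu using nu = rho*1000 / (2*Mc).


nu = rho * 1000 / (2 * Mc)
nu = 1.01 * 1000 / (2 * 14714)
nu = 1010.0 / 29428
nu = 0.0343 mol/L

0.0343 mol/L


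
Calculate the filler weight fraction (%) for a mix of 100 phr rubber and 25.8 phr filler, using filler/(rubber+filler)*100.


Filler % = filler / (rubber + filler) * 100
= 25.8 / (100 + 25.8) * 100
= 25.8 / 125.8 * 100
= 20.51%

20.51%


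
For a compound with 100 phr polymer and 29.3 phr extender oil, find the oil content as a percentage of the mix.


Oil % = oil / (100 + oil) * 100
= 29.3 / (100 + 29.3) * 100
= 29.3 / 129.3 * 100
= 22.66%

22.66%


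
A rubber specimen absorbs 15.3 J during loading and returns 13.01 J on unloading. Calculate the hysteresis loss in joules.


Hysteresis loss = loading - unloading
= 15.3 - 13.01
= 2.29 J

2.29 J


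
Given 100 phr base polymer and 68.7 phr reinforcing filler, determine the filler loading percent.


Filler % = filler / (rubber + filler) * 100
= 68.7 / (100 + 68.7) * 100
= 68.7 / 168.7 * 100
= 40.72%

40.72%


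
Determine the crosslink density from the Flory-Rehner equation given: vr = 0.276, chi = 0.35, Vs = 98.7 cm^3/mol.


ln(1 - vr) = ln(1 - 0.276) = -0.3230
Numerator = -((-0.3230) + 0.276 + 0.35 * 0.276^2) = 0.0203
Denominator = 98.7 * (0.276^(1/3) - 0.276/2) = 50.6413
nu = 0.0203 / 50.6413 = 4.0090e-04 mol/cm^3

4.0090e-04 mol/cm^3


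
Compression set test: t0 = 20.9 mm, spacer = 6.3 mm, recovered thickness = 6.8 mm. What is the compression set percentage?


CS = (t0 - recovered) / (t0 - ts) * 100
= (20.9 - 6.8) / (20.9 - 6.3) * 100
= 14.1 / 14.6 * 100
= 96.6%

96.6%


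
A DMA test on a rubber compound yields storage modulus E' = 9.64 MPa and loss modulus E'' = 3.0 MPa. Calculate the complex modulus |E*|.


|E*| = sqrt(E'^2 + E''^2)
= sqrt(9.64^2 + 3.0^2)
= sqrt(92.9296 + 9.0000)
= 10.096 MPa

10.096 MPa


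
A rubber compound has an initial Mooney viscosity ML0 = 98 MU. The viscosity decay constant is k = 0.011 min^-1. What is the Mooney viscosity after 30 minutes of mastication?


ML = ML0 * exp(-k * t)
ML = 98 * exp(-0.011 * 30)
ML = 98 * 0.7189
ML = 70.45 MU

70.45 MU


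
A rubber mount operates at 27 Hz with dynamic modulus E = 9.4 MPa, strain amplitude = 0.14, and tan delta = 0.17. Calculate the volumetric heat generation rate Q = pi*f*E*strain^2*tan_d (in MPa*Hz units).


Q = pi * f * E * strain^2 * tan_d
= pi * 27 * 9.4 * 0.14^2 * 0.17
= pi * 27 * 9.4 * 0.0196 * 0.17
= 2.6567

Q = 2.6567


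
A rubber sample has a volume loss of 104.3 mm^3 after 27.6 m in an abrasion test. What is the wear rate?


Rate = volume_loss / distance
= 104.3 / 27.6
= 3.779 mm^3/m

3.779 mm^3/m


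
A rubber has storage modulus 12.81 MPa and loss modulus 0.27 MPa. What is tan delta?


tan delta = E'' / E'
= 0.27 / 12.81
= 0.0211

tan delta = 0.0211


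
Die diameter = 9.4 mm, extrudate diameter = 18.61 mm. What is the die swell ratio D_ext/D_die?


Die swell ratio = D_extrudate / D_die
= 18.61 / 9.4
= 1.98

Die swell = 1.98


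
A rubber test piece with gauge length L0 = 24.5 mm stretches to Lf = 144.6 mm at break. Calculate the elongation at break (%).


Elongation = (Lf - L0) / L0 * 100
= (144.6 - 24.5) / 24.5 * 100
= 120.1 / 24.5 * 100
= 490.2%

490.2%


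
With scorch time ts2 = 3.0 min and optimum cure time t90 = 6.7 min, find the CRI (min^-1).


CRI = 100 / (t90 - ts2)
= 100 / (6.7 - 3.0)
= 100 / 3.7
= 27.03 min^-1

27.03 min^-1


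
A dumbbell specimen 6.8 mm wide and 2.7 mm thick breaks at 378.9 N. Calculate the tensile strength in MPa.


Area = width * thickness = 6.8 * 2.7 = 18.36 mm^2
TS = force / area = 378.9 / 18.36 = 20.64 MPa

20.64 MPa


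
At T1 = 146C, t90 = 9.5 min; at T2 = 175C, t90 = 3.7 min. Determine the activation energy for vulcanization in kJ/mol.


T1 = 419.15 K, T2 = 448.15 K
1/T1 - 1/T2 = 1.5439e-04
ln(t1/t2) = ln(9.5/3.7) = 0.9430
Ea = 8.314 * 0.9430 / 1.5439e-04 = 50780.5843 J/mol
Ea = 50.78 kJ/mol

50.78 kJ/mol


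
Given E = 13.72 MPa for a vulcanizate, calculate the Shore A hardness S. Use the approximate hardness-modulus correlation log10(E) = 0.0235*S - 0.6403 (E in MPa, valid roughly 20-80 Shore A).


log10(E) = 0.0235*S - 0.6403  =>  S = (log10(E) + 0.6403) / 0.0235
log10(13.72) = 1.137354
S = (1.137354 + 0.6403) / 0.0235 = 1.777654 / 0.0235
S = 75.6

Shore A = 75.6


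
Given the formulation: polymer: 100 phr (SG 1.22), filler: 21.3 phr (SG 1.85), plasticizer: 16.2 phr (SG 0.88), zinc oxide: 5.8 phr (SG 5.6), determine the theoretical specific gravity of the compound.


Sum of weights = 143.3
Volume contributions:
  polymer: 100/1.22 = 81.9672
  filler: 21.3/1.85 = 11.5135
  plasticizer: 16.2/0.88 = 18.4091
  zinc oxide: 5.8/5.6 = 1.0357
Sum of volumes = 112.9255
SG = 143.3 / 112.9255 = 1.269

SG = 1.269


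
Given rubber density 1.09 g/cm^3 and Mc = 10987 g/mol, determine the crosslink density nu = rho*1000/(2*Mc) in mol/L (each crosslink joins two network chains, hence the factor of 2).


nu = rho * 1000 / (2 * Mc)
nu = 1.09 * 1000 / (2 * 10987)
nu = 1090.0 / 21974
nu = 0.0496 mol/L

0.0496 mol/L


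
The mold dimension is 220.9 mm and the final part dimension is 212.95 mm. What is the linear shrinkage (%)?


Shrinkage = (mold - part) / mold * 100
= (220.9 - 212.95) / 220.9 * 100
= 7.95 / 220.9 * 100
= 3.6%

3.6%


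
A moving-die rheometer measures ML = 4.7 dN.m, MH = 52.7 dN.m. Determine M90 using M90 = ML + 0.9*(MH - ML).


M90 = ML + 0.9 * (MH - ML)
M90 = 4.7 + 0.9 * (52.7 - 4.7)
M90 = 4.7 + 0.9 * 48.0
M90 = 47.9 dN.m

47.9 dN.m


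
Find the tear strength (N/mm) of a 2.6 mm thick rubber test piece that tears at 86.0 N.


Tear strength = force / thickness
= 86.0 / 2.6
= 33.08 N/mm

33.08 N/mm


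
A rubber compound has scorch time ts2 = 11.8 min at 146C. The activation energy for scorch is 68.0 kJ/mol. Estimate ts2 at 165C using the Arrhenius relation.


Convert temperatures: T1 = 146 + 273.15 = 419.15 K, T2 = 165 + 273.15 = 438.15 K
ts2_new = 11.8 * exp(68000 / 8.314 * (1/438.15 - 1/419.15))
1/T2 - 1/T1 = -1.0346e-04
ts2_new = 5.06 min

5.06 min


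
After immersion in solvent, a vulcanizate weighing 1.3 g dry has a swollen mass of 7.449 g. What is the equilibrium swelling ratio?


Q = W_swollen / W_dry
Q = 7.449 / 1.3
Q = 5.73

Q = 5.73


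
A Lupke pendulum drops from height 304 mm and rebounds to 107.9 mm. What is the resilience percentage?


Resilience = h_rebound / h_drop * 100
= 107.9 / 304 * 100
= 35.5%

35.5%


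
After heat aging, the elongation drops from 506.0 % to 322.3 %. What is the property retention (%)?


Retention = aged / original * 100
= 322.3 / 506.0 * 100
= 63.7%

63.7%


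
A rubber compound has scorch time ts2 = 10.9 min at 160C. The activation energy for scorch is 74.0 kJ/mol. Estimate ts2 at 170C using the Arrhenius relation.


Convert temperatures: T1 = 160 + 273.15 = 433.15 K, T2 = 170 + 273.15 = 443.15 K
ts2_new = 10.9 * exp(74000 / 8.314 * (1/443.15 - 1/433.15))
1/T2 - 1/T1 = -5.2097e-05
ts2_new = 6.86 min

6.86 min


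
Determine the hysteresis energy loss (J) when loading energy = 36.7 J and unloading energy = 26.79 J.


Hysteresis loss = loading - unloading
= 36.7 - 26.79
= 9.91 J

9.91 J


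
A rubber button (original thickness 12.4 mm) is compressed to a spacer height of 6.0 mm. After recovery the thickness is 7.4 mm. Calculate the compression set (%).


CS = (t0 - recovered) / (t0 - ts) * 100
= (12.4 - 7.4) / (12.4 - 6.0) * 100
= 5.0 / 6.4 * 100
= 78.1%

78.1%


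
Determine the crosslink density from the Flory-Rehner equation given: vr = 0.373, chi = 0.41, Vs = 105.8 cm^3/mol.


ln(1 - vr) = ln(1 - 0.373) = -0.4668
Numerator = -((-0.4668) + 0.373 + 0.41 * 0.373^2) = 0.0368
Denominator = 105.8 * (0.373^(1/3) - 0.373/2) = 56.4274
nu = 0.0368 / 56.4274 = 6.5156e-04 mol/cm^3

6.5156e-04 mol/cm^3


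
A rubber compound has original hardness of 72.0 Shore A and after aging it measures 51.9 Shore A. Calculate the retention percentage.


Retention = aged / original * 100
= 51.9 / 72.0 * 100
= 72.1%

72.1%


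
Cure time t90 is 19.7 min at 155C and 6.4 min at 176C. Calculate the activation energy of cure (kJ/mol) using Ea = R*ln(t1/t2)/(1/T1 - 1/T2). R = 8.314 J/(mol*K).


T1 = 428.15 K, T2 = 449.15 K
1/T1 - 1/T2 = 1.0920e-04
ln(t1/t2) = ln(19.7/6.4) = 1.1243
Ea = 8.314 * 1.1243 / 1.0920e-04 = 85598.9157 J/mol
Ea = 85.6 kJ/mol

85.6 kJ/mol


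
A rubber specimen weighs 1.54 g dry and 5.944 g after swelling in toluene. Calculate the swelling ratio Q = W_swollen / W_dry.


Q = W_swollen / W_dry
Q = 5.944 / 1.54
Q = 3.86

Q = 3.86


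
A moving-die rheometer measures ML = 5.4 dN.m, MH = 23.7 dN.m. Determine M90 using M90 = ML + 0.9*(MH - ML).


M90 = ML + 0.9 * (MH - ML)
M90 = 5.4 + 0.9 * (23.7 - 5.4)
M90 = 5.4 + 0.9 * 18.3
M90 = 21.87 dN.m

21.87 dN.m


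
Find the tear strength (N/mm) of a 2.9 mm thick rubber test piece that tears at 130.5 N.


Tear strength = force / thickness
= 130.5 / 2.9
= 45.0 N/mm

45.0 N/mm


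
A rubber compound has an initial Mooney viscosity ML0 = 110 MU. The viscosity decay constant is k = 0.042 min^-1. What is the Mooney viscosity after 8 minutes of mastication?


ML = ML0 * exp(-k * t)
ML = 110 * exp(-0.042 * 8)
ML = 110 * 0.7146
ML = 78.61 MU

78.61 MU


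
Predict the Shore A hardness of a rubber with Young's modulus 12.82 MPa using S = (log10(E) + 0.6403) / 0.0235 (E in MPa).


log10(E) = 0.0235*S - 0.6403  =>  S = (log10(E) + 0.6403) / 0.0235
log10(12.82) = 1.107888
S = (1.107888 + 0.6403) / 0.0235 = 1.748188 / 0.0235
S = 74.4

Shore A = 74.4


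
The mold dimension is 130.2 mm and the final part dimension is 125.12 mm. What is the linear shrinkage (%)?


Shrinkage = (mold - part) / mold * 100
= (130.2 - 125.12) / 130.2 * 100
= 5.08 / 130.2 * 100
= 3.9%

3.9%


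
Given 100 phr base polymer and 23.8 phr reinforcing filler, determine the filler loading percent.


Filler % = filler / (rubber + filler) * 100
= 23.8 / (100 + 23.8) * 100
= 23.8 / 123.8 * 100
= 19.22%

19.22%


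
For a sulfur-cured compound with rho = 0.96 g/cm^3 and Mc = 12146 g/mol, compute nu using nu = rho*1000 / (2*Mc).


nu = rho * 1000 / (2 * Mc)
nu = 0.96 * 1000 / (2 * 12146)
nu = 960.0 / 24292
nu = 0.0395 mol/L

0.0395 mol/L


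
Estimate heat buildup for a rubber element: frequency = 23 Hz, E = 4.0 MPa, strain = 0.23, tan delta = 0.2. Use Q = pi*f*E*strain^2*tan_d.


Q = pi * f * E * strain^2 * tan_d
= pi * 23 * 4.0 * 0.23^2 * 0.2
= pi * 23 * 4.0 * 0.0529 * 0.2
= 3.0579

Q = 3.0579


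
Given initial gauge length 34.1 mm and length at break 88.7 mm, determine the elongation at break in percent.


Elongation = (Lf - L0) / L0 * 100
= (88.7 - 34.1) / 34.1 * 100
= 54.6 / 34.1 * 100
= 160.1%

160.1%


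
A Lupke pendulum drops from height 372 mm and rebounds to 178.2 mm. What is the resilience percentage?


Resilience = h_rebound / h_drop * 100
= 178.2 / 372 * 100
= 47.9%

47.9%


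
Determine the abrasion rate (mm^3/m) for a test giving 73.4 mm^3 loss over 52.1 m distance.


Rate = volume_loss / distance
= 73.4 / 52.1
= 1.409 mm^3/m

1.409 mm^3/m


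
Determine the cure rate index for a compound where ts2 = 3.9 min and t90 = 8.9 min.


CRI = 100 / (t90 - ts2)
= 100 / (8.9 - 3.9)
= 100 / 5.0
= 20.0 min^-1

20.0 min^-1


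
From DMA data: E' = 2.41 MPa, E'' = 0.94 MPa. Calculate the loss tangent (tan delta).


tan delta = E'' / E'
= 0.94 / 2.41
= 0.39

tan delta = 0.39


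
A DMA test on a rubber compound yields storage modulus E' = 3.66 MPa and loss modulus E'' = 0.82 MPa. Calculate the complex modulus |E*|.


|E*| = sqrt(E'^2 + E''^2)
= sqrt(3.66^2 + 0.82^2)
= sqrt(13.3956 + 0.6724)
= 3.751 MPa

3.751 MPa


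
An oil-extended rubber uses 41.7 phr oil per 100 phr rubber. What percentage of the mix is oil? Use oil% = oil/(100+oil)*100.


Oil % = oil / (100 + oil) * 100
= 41.7 / (100 + 41.7) * 100
= 41.7 / 141.7 * 100
= 29.43%

29.43%


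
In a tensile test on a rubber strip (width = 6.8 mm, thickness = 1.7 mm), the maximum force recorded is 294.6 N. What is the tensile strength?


Area = width * thickness = 6.8 * 1.7 = 11.56 mm^2
TS = force / area = 294.6 / 11.56 = 25.48 MPa

25.48 MPa


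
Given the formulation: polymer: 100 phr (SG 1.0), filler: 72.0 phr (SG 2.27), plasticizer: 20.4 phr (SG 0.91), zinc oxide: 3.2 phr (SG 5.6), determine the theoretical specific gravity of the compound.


Sum of weights = 195.6
Volume contributions:
  polymer: 100/1.0 = 100.0000
  filler: 72.0/2.27 = 31.7181
  plasticizer: 20.4/0.91 = 22.4176
  zinc oxide: 3.2/5.6 = 0.5714
Sum of volumes = 154.7071
SG = 195.6 / 154.7071 = 1.264

SG = 1.264


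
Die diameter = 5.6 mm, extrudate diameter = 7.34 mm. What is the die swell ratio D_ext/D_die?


Die swell ratio = D_extrudate / D_die
= 7.34 / 5.6
= 1.311

Die swell = 1.311


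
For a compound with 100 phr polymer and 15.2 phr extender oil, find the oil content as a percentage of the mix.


Oil % = oil / (100 + oil) * 100
= 15.2 / (100 + 15.2) * 100
= 15.2 / 115.2 * 100
= 13.19%

13.19%


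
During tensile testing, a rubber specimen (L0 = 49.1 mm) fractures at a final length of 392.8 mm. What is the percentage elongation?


Elongation = (Lf - L0) / L0 * 100
= (392.8 - 49.1) / 49.1 * 100
= 343.7 / 49.1 * 100
= 700.0%

700.0%


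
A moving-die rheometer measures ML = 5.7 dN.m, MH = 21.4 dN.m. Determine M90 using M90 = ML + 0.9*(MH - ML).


M90 = ML + 0.9 * (MH - ML)
M90 = 5.7 + 0.9 * (21.4 - 5.7)
M90 = 5.7 + 0.9 * 15.7
M90 = 19.83 dN.m

19.83 dN.m


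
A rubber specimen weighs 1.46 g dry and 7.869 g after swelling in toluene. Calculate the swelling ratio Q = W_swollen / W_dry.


Q = W_swollen / W_dry
Q = 7.869 / 1.46
Q = 5.39

Q = 5.39


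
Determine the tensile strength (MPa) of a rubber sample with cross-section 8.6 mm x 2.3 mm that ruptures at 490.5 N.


Area = width * thickness = 8.6 * 2.3 = 19.78 mm^2
TS = force / area = 490.5 / 19.78 = 24.8 MPa

24.8 MPa


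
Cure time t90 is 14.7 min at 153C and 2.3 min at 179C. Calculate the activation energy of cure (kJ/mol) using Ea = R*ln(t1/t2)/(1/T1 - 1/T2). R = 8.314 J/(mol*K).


T1 = 426.15 K, T2 = 452.15 K
1/T1 - 1/T2 = 1.3494e-04
ln(t1/t2) = ln(14.7/2.3) = 1.8549
Ea = 8.314 * 1.8549 / 1.3494e-04 = 114290.7770 J/mol
Ea = 114.29 kJ/mol

114.29 kJ/mol


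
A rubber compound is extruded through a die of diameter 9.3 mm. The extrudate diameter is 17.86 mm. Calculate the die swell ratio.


Die swell ratio = D_extrudate / D_die
= 17.86 / 9.3
= 1.92

Die swell = 1.92


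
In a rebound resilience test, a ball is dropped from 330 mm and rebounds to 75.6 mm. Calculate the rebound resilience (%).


Resilience = h_rebound / h_drop * 100
= 75.6 / 330 * 100
= 22.9%

22.9%


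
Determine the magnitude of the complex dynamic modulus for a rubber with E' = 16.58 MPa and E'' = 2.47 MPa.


|E*| = sqrt(E'^2 + E''^2)
= sqrt(16.58^2 + 2.47^2)
= sqrt(274.8964 + 6.1009)
= 16.763 MPa

16.763 MPa


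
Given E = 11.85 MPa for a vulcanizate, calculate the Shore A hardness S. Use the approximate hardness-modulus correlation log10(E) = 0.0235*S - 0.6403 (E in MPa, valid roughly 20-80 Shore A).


log10(E) = 0.0235*S - 0.6403  =>  S = (log10(E) + 0.6403) / 0.0235
log10(11.85) = 1.073718
S = (1.073718 + 0.6403) / 0.0235 = 1.714018 / 0.0235
S = 72.9

Shore A = 72.9


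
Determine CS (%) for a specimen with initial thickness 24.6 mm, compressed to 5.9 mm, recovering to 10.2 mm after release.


CS = (t0 - recovered) / (t0 - ts) * 100
= (24.6 - 10.2) / (24.6 - 5.9) * 100
= 14.4 / 18.7 * 100
= 77.0%

77.0%


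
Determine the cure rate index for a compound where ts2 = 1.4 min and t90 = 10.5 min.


CRI = 100 / (t90 - ts2)
= 100 / (10.5 - 1.4)
= 100 / 9.1
= 10.99 min^-1

10.99 min^-1


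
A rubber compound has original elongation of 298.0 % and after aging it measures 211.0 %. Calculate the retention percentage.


Retention = aged / original * 100
= 211.0 / 298.0 * 100
= 70.8%

70.8%


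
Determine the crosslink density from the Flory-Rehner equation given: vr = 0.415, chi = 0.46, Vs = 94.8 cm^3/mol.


ln(1 - vr) = ln(1 - 0.415) = -0.5361
Numerator = -((-0.5361) + 0.415 + 0.46 * 0.415^2) = 0.0419
Denominator = 94.8 * (0.415^(1/3) - 0.415/2) = 51.0407
nu = 0.0419 / 51.0407 = 8.2130e-04 mol/cm^3

8.2130e-04 mol/cm^3


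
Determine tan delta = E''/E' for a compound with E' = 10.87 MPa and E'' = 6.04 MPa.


tan delta = E'' / E'
= 6.04 / 10.87
= 0.5557

tan delta = 0.5557


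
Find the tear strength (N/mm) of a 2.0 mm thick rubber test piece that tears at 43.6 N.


Tear strength = force / thickness
= 43.6 / 2.0
= 21.8 N/mm

21.8 N/mm


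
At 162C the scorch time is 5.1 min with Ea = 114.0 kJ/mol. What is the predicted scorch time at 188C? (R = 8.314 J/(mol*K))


Convert temperatures: T1 = 162 + 273.15 = 435.15 K, T2 = 188 + 273.15 = 461.15 K
ts2_new = 5.1 * exp(114000 / 8.314 * (1/461.15 - 1/435.15))
1/T2 - 1/T1 = -1.2957e-04
ts2_new = 0.86 min

0.86 min


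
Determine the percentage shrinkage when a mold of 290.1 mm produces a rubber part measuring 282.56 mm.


Shrinkage = (mold - part) / mold * 100
= (290.1 - 282.56) / 290.1 * 100
= 7.54 / 290.1 * 100
= 2.6%

2.6%


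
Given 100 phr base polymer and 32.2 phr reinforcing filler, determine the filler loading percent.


Filler % = filler / (rubber + filler) * 100
= 32.2 / (100 + 32.2) * 100
= 32.2 / 132.2 * 100
= 24.36%

24.36%


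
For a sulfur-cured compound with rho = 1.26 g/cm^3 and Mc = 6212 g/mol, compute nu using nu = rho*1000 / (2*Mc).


nu = rho * 1000 / (2 * Mc)
nu = 1.26 * 1000 / (2 * 6212)
nu = 1260.0 / 12424
nu = 0.1014 mol/L

0.1014 mol/L


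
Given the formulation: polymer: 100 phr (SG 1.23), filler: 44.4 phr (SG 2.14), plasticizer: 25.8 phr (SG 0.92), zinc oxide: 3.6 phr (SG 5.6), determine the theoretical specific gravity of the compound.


Sum of weights = 173.8
Volume contributions:
  polymer: 100/1.23 = 81.3008
  filler: 44.4/2.14 = 20.7477
  plasticizer: 25.8/0.92 = 28.0435
  zinc oxide: 3.6/5.6 = 0.6429
Sum of volumes = 130.7348
SG = 173.8 / 130.7348 = 1.329

SG = 1.329


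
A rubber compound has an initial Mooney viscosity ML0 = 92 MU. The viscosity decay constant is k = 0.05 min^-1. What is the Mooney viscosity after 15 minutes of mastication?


ML = ML0 * exp(-k * t)
ML = 92 * exp(-0.05 * 15)
ML = 92 * 0.4724
ML = 43.46 MU

43.46 MU


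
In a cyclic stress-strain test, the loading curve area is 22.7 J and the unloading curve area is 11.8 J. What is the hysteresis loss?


Hysteresis loss = loading - unloading
= 22.7 - 11.8
= 10.9 J

10.9 J


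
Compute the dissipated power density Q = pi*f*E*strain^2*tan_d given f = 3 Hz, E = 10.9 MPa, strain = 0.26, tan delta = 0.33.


Q = pi * f * E * strain^2 * tan_d
= pi * 3 * 10.9 * 0.26^2 * 0.33
= pi * 3 * 10.9 * 0.0676 * 0.33
= 2.2917

Q = 2.2917


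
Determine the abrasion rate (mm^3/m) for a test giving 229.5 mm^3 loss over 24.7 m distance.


Rate = volume_loss / distance
= 229.5 / 24.7
= 9.291 mm^3/m

9.291 mm^3/m


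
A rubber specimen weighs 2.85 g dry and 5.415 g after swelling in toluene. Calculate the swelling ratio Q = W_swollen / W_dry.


Q = W_swollen / W_dry
Q = 5.415 / 2.85
Q = 1.9

Q = 1.9


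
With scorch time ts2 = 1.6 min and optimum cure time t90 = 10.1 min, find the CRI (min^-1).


CRI = 100 / (t90 - ts2)
= 100 / (10.1 - 1.6)
= 100 / 8.5
= 11.76 min^-1

11.76 min^-1


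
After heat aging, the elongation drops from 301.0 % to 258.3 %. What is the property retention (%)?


Retention = aged / original * 100
= 258.3 / 301.0 * 100
= 85.8%

85.8%


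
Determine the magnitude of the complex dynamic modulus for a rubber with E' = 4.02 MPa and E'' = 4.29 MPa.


|E*| = sqrt(E'^2 + E''^2)
= sqrt(4.02^2 + 4.29^2)
= sqrt(16.1604 + 18.4041)
= 5.879 MPa

5.879 MPa


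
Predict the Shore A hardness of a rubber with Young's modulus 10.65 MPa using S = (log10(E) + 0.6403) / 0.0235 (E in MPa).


log10(E) = 0.0235*S - 0.6403  =>  S = (log10(E) + 0.6403) / 0.0235
log10(10.65) = 1.027350
S = (1.027350 + 0.6403) / 0.0235 = 1.667650 / 0.0235
S = 71.0

Shore A = 71.0


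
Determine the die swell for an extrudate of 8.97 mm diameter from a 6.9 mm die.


Die swell ratio = D_extrudate / D_die
= 8.97 / 6.9
= 1.3

Die swell = 1.3


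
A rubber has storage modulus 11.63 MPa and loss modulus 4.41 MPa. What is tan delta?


tan delta = E'' / E'
= 4.41 / 11.63
= 0.3792

tan delta = 0.3792


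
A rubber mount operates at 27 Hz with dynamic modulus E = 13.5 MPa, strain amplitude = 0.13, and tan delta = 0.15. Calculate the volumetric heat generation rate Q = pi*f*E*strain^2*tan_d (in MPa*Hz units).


Q = pi * f * E * strain^2 * tan_d
= pi * 27 * 13.5 * 0.13^2 * 0.15
= pi * 27 * 13.5 * 0.0169 * 0.15
= 2.9029

Q = 2.9029


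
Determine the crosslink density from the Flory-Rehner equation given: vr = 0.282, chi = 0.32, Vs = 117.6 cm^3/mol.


ln(1 - vr) = ln(1 - 0.282) = -0.3313
Numerator = -((-0.3313) + 0.282 + 0.32 * 0.282^2) = 0.0238
Denominator = 117.6 * (0.282^(1/3) - 0.282/2) = 60.5366
nu = 0.0238 / 60.5366 = 3.9378e-04 mol/cm^3

3.9378e-04 mol/cm^3


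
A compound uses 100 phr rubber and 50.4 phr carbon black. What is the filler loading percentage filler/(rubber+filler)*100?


Filler % = filler / (rubber + filler) * 100
= 50.4 / (100 + 50.4) * 100
= 50.4 / 150.4 * 100
= 33.51%

33.51%


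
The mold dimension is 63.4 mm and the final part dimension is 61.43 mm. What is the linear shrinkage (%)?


Shrinkage = (mold - part) / mold * 100
= (63.4 - 61.43) / 63.4 * 100
= 1.97 / 63.4 * 100
= 3.11%

3.11%


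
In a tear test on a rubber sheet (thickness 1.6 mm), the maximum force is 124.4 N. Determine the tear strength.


Tear strength = force / thickness
= 124.4 / 1.6
= 77.75 N/mm

77.75 N/mm


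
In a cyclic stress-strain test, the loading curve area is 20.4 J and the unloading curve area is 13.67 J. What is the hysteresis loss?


Hysteresis loss = loading - unloading
= 20.4 - 13.67
= 6.73 J

6.73 J


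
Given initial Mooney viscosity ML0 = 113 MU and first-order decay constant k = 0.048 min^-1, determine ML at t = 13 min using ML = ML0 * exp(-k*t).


ML = ML0 * exp(-k * t)
ML = 113 * exp(-0.048 * 13)
ML = 113 * 0.5358
ML = 60.55 MU

60.55 MU


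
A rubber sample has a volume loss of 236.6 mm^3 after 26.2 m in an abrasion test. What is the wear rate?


Rate = volume_loss / distance
= 236.6 / 26.2
= 9.031 mm^3/m

9.031 mm^3/m


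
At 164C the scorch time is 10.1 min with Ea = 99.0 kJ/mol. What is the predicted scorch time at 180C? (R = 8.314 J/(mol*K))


Convert temperatures: T1 = 164 + 273.15 = 437.15 K, T2 = 180 + 273.15 = 453.15 K
ts2_new = 10.1 * exp(99000 / 8.314 * (1/453.15 - 1/437.15))
1/T2 - 1/T1 = -8.0770e-05
ts2_new = 3.86 min

3.86 min


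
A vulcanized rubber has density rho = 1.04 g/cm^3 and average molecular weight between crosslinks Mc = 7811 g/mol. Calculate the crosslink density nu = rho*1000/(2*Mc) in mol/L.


nu = rho * 1000 / (2 * Mc)
nu = 1.04 * 1000 / (2 * 7811)
nu = 1040.0 / 15622
nu = 0.0666 mol/L

0.0666 mol/L


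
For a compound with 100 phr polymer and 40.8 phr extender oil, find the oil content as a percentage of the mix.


Oil % = oil / (100 + oil) * 100
= 40.8 / (100 + 40.8) * 100
= 40.8 / 140.8 * 100
= 28.98%

28.98%


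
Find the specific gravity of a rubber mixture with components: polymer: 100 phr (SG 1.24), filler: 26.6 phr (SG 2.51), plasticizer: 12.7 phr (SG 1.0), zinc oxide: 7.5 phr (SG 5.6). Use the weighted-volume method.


Sum of weights = 146.8
Volume contributions:
  polymer: 100/1.24 = 80.6452
  filler: 26.6/2.51 = 10.5976
  plasticizer: 12.7/1.0 = 12.7000
  zinc oxide: 7.5/5.6 = 1.3393
Sum of volumes = 105.2821
SG = 146.8 / 105.2821 = 1.394

SG = 1.394


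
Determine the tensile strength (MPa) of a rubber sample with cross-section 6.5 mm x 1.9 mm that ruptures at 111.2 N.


Area = width * thickness = 6.5 * 1.9 = 12.35 mm^2
TS = force / area = 111.2 / 12.35 = 9.0 MPa

9.0 MPa


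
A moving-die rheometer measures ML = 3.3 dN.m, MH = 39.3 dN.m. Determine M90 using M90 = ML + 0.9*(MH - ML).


M90 = ML + 0.9 * (MH - ML)
M90 = 3.3 + 0.9 * (39.3 - 3.3)
M90 = 3.3 + 0.9 * 36.0
M90 = 35.7 dN.m

35.7 dN.m


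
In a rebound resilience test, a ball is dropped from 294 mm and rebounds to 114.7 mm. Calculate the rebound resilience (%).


Resilience = h_rebound / h_drop * 100
= 114.7 / 294 * 100
= 39.0%

39.0%


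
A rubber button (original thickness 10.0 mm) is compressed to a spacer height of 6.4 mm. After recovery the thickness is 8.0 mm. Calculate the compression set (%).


CS = (t0 - recovered) / (t0 - ts) * 100
= (10.0 - 8.0) / (10.0 - 6.4) * 100
= 2.0 / 3.6 * 100
= 55.6%

55.6%


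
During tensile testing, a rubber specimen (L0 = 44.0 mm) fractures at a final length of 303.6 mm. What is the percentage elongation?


Elongation = (Lf - L0) / L0 * 100
= (303.6 - 44.0) / 44.0 * 100
= 259.6 / 44.0 * 100
= 590.0%

590.0%


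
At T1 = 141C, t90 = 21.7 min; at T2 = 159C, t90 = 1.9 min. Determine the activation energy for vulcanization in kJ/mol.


T1 = 414.15 K, T2 = 432.15 K
1/T1 - 1/T2 = 1.0057e-04
ln(t1/t2) = ln(21.7/1.9) = 2.4355
Ea = 8.314 * 2.4355 / 1.0057e-04 = 201330.8881 J/mol
Ea = 201.33 kJ/mol

201.33 kJ/mol


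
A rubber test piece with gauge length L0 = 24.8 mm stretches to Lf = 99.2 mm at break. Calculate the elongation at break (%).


Elongation = (Lf - L0) / L0 * 100
= (99.2 - 24.8) / 24.8 * 100
= 74.4 / 24.8 * 100
= 300.0%

300.0%


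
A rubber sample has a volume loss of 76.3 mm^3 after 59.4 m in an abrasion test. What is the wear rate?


Rate = volume_loss / distance
= 76.3 / 59.4
= 1.285 mm^3/m

1.285 mm^3/m


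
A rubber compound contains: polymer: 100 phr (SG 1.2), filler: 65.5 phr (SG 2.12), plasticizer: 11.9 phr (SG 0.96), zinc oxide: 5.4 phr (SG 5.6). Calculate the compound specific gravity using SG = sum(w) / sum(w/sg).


Sum of weights = 182.8
Volume contributions:
  polymer: 100/1.2 = 83.3333
  filler: 65.5/2.12 = 30.8962
  plasticizer: 11.9/0.96 = 12.3958
  zinc oxide: 5.4/5.6 = 0.9643
Sum of volumes = 127.5897
SG = 182.8 / 127.5897 = 1.433

SG = 1.433


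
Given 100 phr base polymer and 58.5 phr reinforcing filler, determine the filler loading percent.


Filler % = filler / (rubber + filler) * 100
= 58.5 / (100 + 58.5) * 100
= 58.5 / 158.5 * 100
= 36.91%

36.91%


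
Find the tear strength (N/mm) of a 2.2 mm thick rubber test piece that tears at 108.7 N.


Tear strength = force / thickness
= 108.7 / 2.2
= 49.41 N/mm

49.41 N/mm


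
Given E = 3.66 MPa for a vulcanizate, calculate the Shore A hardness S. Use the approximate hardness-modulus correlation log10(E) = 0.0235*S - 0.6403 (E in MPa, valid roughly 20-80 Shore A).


log10(E) = 0.0235*S - 0.6403  =>  S = (log10(E) + 0.6403) / 0.0235
log10(3.66) = 0.563481
S = (0.563481 + 0.6403) / 0.0235 = 1.203781 / 0.0235
S = 51.2

Shore A = 51.2


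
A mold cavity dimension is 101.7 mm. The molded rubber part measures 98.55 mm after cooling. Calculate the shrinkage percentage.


Shrinkage = (mold - part) / mold * 100
= (101.7 - 98.55) / 101.7 * 100
= 3.15 / 101.7 * 100
= 3.1%

3.1%


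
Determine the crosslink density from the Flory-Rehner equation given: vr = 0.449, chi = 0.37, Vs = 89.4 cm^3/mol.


ln(1 - vr) = ln(1 - 0.449) = -0.5960
Numerator = -((-0.5960) + 0.449 + 0.37 * 0.449^2) = 0.0724
Denominator = 89.4 * (0.449^(1/3) - 0.449/2) = 48.3870
nu = 0.0724 / 48.3870 = 0.0015 mol/cm^3

0.0015 mol/cm^3


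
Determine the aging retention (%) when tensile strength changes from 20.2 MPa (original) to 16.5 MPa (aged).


Retention = aged / original * 100
= 16.5 / 20.2 * 100
= 81.7%

81.7%


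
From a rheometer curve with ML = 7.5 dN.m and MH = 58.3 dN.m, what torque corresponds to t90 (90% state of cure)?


M90 = ML + 0.9 * (MH - ML)
M90 = 7.5 + 0.9 * (58.3 - 7.5)
M90 = 7.5 + 0.9 * 50.8
M90 = 53.22 dN.m

53.22 dN.m


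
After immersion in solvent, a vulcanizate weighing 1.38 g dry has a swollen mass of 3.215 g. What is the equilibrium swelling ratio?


Q = W_swollen / W_dry
Q = 3.215 / 1.38
Q = 2.33

Q = 2.33


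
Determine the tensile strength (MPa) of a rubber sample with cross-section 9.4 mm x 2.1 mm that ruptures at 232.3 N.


Area = width * thickness = 9.4 * 2.1 = 19.74 mm^2
TS = force / area = 232.3 / 19.74 = 11.77 MPa

11.77 MPa


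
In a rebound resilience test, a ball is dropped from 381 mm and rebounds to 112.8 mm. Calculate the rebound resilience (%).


Resilience = h_rebound / h_drop * 100
= 112.8 / 381 * 100
= 29.6%

29.6%


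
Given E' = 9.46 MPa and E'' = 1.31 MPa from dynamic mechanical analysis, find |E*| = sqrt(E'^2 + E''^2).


|E*| = sqrt(E'^2 + E''^2)
= sqrt(9.46^2 + 1.31^2)
= sqrt(89.4916 + 1.7161)
= 9.55 MPa

9.55 MPa


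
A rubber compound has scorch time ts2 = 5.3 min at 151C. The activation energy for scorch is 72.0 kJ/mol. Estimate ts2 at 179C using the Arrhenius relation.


Convert temperatures: T1 = 151 + 273.15 = 424.15 K, T2 = 179 + 273.15 = 452.15 K
ts2_new = 5.3 * exp(72000 / 8.314 * (1/452.15 - 1/424.15))
1/T2 - 1/T1 = -1.4600e-04
ts2_new = 1.5 min

1.5 min


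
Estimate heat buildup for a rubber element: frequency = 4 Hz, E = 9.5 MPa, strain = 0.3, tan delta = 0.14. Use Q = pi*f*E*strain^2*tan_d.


Q = pi * f * E * strain^2 * tan_d
= pi * 4 * 9.5 * 0.3^2 * 0.14
= pi * 4 * 9.5 * 0.0900 * 0.14
= 1.5042

Q = 1.5042


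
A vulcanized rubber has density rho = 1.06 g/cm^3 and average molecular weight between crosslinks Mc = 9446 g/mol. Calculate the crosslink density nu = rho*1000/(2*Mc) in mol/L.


nu = rho * 1000 / (2 * Mc)
nu = 1.06 * 1000 / (2 * 9446)
nu = 1060.0 / 18892
nu = 0.0561 mol/L

0.0561 mol/L


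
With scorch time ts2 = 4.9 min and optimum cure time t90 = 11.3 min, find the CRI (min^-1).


CRI = 100 / (t90 - ts2)
= 100 / (11.3 - 4.9)
= 100 / 6.4
= 15.62 min^-1

15.62 min^-1


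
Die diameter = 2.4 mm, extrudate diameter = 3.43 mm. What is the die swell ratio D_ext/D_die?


Die swell ratio = D_extrudate / D_die
= 3.43 / 2.4
= 1.429

Die swell = 1.429


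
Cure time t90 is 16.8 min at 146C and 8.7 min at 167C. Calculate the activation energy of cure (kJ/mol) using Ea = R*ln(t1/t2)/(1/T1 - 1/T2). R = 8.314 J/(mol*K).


T1 = 419.15 K, T2 = 440.15 K
1/T1 - 1/T2 = 1.1383e-04
ln(t1/t2) = ln(16.8/8.7) = 0.6581
Ea = 8.314 * 0.6581 / 1.1383e-04 = 48064.4153 J/mol
Ea = 48.06 kJ/mol

48.06 kJ/mol


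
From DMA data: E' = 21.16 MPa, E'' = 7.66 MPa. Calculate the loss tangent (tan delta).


tan delta = E'' / E'
= 7.66 / 21.16
= 0.362

tan delta = 0.362


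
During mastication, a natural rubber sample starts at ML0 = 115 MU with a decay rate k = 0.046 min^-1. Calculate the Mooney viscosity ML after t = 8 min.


ML = ML0 * exp(-k * t)
ML = 115 * exp(-0.046 * 8)
ML = 115 * 0.6921
ML = 79.59 MU

79.59 MU


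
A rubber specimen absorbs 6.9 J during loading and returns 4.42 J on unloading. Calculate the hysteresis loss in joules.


Hysteresis loss = loading - unloading
= 6.9 - 4.42
= 2.48 J

2.48 J


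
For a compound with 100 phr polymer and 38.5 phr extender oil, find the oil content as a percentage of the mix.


Oil % = oil / (100 + oil) * 100
= 38.5 / (100 + 38.5) * 100
= 38.5 / 138.5 * 100
= 27.8%

27.8%


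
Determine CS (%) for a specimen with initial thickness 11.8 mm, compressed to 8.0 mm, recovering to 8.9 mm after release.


CS = (t0 - recovered) / (t0 - ts) * 100
= (11.8 - 8.9) / (11.8 - 8.0) * 100
= 2.9 / 3.8 * 100
= 76.3%

76.3%


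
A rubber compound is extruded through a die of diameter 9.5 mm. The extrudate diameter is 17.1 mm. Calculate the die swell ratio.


Die swell ratio = D_extrudate / D_die
= 17.1 / 9.5
= 1.8

Die swell = 1.8


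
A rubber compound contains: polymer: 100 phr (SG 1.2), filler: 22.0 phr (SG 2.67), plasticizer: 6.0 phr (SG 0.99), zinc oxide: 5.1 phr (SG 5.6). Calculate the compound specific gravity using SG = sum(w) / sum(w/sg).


Sum of weights = 133.1
Volume contributions:
  polymer: 100/1.2 = 83.3333
  filler: 22.0/2.67 = 8.2397
  plasticizer: 6.0/0.99 = 6.0606
  zinc oxide: 5.1/5.6 = 0.9107
Sum of volumes = 98.5444
SG = 133.1 / 98.5444 = 1.351

SG = 1.351


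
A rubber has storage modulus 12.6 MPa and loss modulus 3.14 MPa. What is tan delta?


tan delta = E'' / E'
= 3.14 / 12.6
= 0.2492

tan delta = 0.2492


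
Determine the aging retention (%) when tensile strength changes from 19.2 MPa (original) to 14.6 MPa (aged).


Retention = aged / original * 100
= 14.6 / 19.2 * 100
= 76.0%

76.0%


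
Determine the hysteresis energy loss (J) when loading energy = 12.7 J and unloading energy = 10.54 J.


Hysteresis loss = loading - unloading
= 12.7 - 10.54
= 2.16 J

2.16 J


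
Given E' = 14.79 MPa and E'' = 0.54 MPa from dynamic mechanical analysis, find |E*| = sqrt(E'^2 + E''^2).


|E*| = sqrt(E'^2 + E''^2)
= sqrt(14.79^2 + 0.54^2)
= sqrt(218.7441 + 0.2916)
= 14.8 MPa

14.8 MPa


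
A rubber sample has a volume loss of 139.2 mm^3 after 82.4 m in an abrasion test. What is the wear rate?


Rate = volume_loss / distance
= 139.2 / 82.4
= 1.689 mm^3/m

1.689 mm^3/m


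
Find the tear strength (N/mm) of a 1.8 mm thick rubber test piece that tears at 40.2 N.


Tear strength = force / thickness
= 40.2 / 1.8
= 22.33 N/mm

22.33 N/mm


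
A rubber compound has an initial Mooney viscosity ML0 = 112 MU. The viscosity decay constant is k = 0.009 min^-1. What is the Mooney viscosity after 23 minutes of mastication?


ML = ML0 * exp(-k * t)
ML = 112 * exp(-0.009 * 23)
ML = 112 * 0.8130
ML = 91.06 MU

91.06 MU


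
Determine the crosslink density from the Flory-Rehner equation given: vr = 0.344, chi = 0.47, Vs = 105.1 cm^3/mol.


ln(1 - vr) = ln(1 - 0.344) = -0.4216
Numerator = -((-0.4216) + 0.344 + 0.47 * 0.344^2) = 0.0220
Denominator = 105.1 * (0.344^(1/3) - 0.344/2) = 55.5642
nu = 0.0220 / 55.5642 = 3.9552e-04 mol/cm^3

3.9552e-04 mol/cm^3


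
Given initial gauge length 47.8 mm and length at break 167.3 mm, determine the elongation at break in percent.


Elongation = (Lf - L0) / L0 * 100
= (167.3 - 47.8) / 47.8 * 100
= 119.5 / 47.8 * 100
= 250.0%

250.0%


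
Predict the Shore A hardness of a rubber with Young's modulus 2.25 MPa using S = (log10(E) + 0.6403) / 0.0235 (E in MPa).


log10(E) = 0.0235*S - 0.6403  =>  S = (log10(E) + 0.6403) / 0.0235
log10(2.25) = 0.352183
S = (0.352183 + 0.6403) / 0.0235 = 0.992483 / 0.0235
S = 42.2

Shore A = 42.2


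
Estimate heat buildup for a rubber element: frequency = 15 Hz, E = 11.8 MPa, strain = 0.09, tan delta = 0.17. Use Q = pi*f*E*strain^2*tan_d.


Q = pi * f * E * strain^2 * tan_d
= pi * 15 * 11.8 * 0.09^2 * 0.17
= pi * 15 * 11.8 * 0.0081 * 0.17
= 0.7657

Q = 0.7657


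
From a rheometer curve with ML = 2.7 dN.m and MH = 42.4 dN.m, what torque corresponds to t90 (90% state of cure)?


M90 = ML + 0.9 * (MH - ML)
M90 = 2.7 + 0.9 * (42.4 - 2.7)
M90 = 2.7 + 0.9 * 39.7
M90 = 38.43 dN.m

38.43 dN.m


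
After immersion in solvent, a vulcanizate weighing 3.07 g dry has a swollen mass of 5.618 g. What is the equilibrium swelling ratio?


Q = W_swollen / W_dry
Q = 5.618 / 3.07
Q = 1.83

Q = 1.83


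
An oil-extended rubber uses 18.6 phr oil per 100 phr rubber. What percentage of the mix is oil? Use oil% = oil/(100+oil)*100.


Oil % = oil / (100 + oil) * 100
= 18.6 / (100 + 18.6) * 100
= 18.6 / 118.6 * 100
= 15.68%

15.68%
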